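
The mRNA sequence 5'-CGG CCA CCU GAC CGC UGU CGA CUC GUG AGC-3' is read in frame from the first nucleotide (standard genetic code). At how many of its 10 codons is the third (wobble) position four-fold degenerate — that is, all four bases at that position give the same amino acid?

7

Codon 1 CGG (Arg): third position 4-fold.
Codon 2 CCA (Pro): third position 4-fold.
Codon 3 CCU (Pro): third position 4-fold.
Codon 4 GAC (Asp): third position 2-fold.
Codon 5 CGC (Arg): third position 4-fold.
Codon 6 UGU (Cys): third position 2-fold.
Codon 7 CGA (Arg): third position 4-fold.
Codon 8 CUC (Leu): third position 4-fold.
Codon 9 GUG (Val): third position 4-fold.
Codon 10 AGC (Ser): third position 2-fold.
Four-fold degenerate third positions: 7.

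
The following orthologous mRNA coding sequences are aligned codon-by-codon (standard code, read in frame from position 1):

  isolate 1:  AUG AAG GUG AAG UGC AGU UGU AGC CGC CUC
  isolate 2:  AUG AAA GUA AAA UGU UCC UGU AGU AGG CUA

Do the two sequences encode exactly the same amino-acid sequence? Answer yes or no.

yes

Codon 1: AUG Met / AUG Met — identical.
Codon 2: AAG Lys / AAA Lys — synonymous.
Codon 3: GUG Val / GUA Val — synonymous.
Codon 4: AAG Lys / AAA Lys — synonymous.
Codon 5: UGC Cys / UGU Cys — synonymous.
Codon 6: AGU Ser / UCC Ser — synonymous.
Codon 7: UGU Cys / UGU Cys — identical.
Codon 8: AGC Ser / AGU Ser — synonymous.
Codon 9: CGC Arg / AGG Arg — synonymous.
Codon 10: CUC Leu / CUA Leu — synonymous.
Nonsynonymous differences: 0 → same protein.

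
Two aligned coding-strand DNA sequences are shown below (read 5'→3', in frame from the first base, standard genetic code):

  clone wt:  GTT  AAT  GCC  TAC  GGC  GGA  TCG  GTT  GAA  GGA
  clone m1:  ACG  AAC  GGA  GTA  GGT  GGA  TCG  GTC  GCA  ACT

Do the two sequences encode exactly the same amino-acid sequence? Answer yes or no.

Codon 1: GTT Val / ACG Thr — nonsynonymous.
Codon 2: AAT Asn / AAC Asn — synonymous.
Codon 3: GCC Ala / GGA Gly — nonsynonymous.
Codon 4: TAC Tyr / GTA Val — nonsynonymous.
Codon 5: GGC Gly / GGT Gly — synonymous.
Codon 6: GGA Gly / GGA Gly — identical.
Codon 7: TCG Ser / TCG Ser — identical.
Codon 8: GTT Val / GTC Val — synonymous.
Codon 9: GAA Glu / GCA Ala — nonsynonymous.
Codon 10: GGA Gly / ACT Thr — nonsynonymous.
Nonsynonymous differences: 5 → different protein.

no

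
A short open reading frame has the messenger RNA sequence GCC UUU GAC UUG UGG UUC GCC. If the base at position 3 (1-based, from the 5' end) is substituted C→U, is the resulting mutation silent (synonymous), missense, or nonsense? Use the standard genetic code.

silent

Position 3 falls in codon 1: GCC → Ala.
After the substitution the codon is GCU → Ala.
Both encode Ala, so the change is synonymous.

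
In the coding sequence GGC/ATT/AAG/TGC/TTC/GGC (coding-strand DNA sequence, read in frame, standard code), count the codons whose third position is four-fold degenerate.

Codon 1 GGC (Gly): third position 4-fold.
Codon 2 ATT (Ile): third position 3-fold.
Codon 3 AAG (Lys): third position 2-fold.
Codon 4 TGC (Cys): third position 2-fold.
Codon 5 TTC (Phe): third position 2-fold.
Codon 6 GGC (Gly): third position 4-fold.
Four-fold degenerate third positions: 2.

2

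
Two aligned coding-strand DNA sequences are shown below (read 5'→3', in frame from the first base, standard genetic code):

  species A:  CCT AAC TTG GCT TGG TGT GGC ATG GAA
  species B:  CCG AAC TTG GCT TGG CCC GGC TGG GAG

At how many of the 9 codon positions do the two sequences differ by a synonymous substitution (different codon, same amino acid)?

2

Codon 1: CCT Pro / CCG Pro — synonymous.
Codon 2: AAC Asn / AAC Asn — identical.
Codon 3: TTG Leu / TTG Leu — identical.
Codon 4: GCT Ala / GCT Ala — identical.
Codon 5: TGG Trp / TGG Trp — identical.
Codon 6: TGT Cys / CCC Pro — nonsynonymous.
Codon 7: GGC Gly / GGC Gly — identical.
Codon 8: ATG Met / TGG Trp — nonsynonymous.
Codon 9: GAA Glu / GAG Glu — synonymous.
Synonymous differences: 2.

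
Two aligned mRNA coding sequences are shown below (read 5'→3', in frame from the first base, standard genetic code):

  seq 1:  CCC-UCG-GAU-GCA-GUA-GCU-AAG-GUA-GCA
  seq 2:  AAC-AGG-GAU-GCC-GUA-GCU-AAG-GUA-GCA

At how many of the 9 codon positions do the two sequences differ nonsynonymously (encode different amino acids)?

Codon 1: CCC Pro / AAC Asn — nonsynonymous.
Codon 2: UCG Ser / AGG Arg — nonsynonymous.
Codon 3: GAU Asp / GAU Asp — identical.
Codon 4: GCA Ala / GCC Ala — synonymous.
Codon 5: GUA Val / GUA Val — identical.
Codon 6: GCU Ala / GCU Ala — identical.
Codon 7: AAG Lys / AAG Lys — identical.
Codon 8: GUA Val / GUA Val — identical.
Codon 9: GCA Ala / GCA Ala — identical.
Nonsynonymous differences: 2.

2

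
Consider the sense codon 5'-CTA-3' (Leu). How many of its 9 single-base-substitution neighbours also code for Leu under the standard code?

Position 1: TTA → 1 synonymous.
Position 2: none → 0 synonymous.
Position 3: CTT, CTC, CTG → 3 synonymous.
Total: 1 + 0 + 3 = 4.

4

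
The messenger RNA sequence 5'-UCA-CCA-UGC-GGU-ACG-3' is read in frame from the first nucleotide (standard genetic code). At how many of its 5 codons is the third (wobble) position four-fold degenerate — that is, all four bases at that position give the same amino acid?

4

Codon 1 UCA (Ser): third position 4-fold.
Codon 2 CCA (Pro): third position 4-fold.
Codon 3 UGC (Cys): third position 2-fold.
Codon 4 GGU (Gly): third position 4-fold.
Codon 5 ACG (Thr): third position 4-fold.
Four-fold degenerate third positions: 4.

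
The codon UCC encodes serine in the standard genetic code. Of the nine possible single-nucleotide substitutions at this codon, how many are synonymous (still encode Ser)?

3

Position 1: none → 0 synonymous.
Position 2: none → 0 synonymous.
Position 3: UCU, UCA, UCG → 3 synonymous.
Total: 0 + 0 + 3 = 3.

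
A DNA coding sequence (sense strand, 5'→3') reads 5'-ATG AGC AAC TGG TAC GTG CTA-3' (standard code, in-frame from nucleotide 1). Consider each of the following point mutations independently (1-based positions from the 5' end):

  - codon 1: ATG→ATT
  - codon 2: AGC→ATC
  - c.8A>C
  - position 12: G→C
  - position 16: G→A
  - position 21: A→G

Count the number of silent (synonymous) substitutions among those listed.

Codon 1: ATG (Met) → ATT (Ile) — missense.
Codon 2: AGC (Ser) → ATC (Ile) — missense.
Codon 3: AAC (Asn) → ACC (Thr) — missense.
Codon 4: TGG (Trp) → TGC (Cys) — missense.
Codon 6: GTG (Val) → ATG (Met) — missense.
Codon 7: CTA (Leu) → CTG (Leu) — synonymous.
Synonymous: 1 of 6.

1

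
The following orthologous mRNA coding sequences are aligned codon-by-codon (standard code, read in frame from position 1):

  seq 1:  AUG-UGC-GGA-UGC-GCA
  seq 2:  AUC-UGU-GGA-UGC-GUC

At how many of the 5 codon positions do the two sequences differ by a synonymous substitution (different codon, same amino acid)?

1

Codon 1: AUG Met / AUC Ile — nonsynonymous.
Codon 2: UGC Cys / UGU Cys — synonymous.
Codon 3: GGA Gly / GGA Gly — identical.
Codon 4: UGC Cys / UGC Cys — identical.
Codon 5: GCA Ala / GUC Val — nonsynonymous.
Synonymous differences: 1.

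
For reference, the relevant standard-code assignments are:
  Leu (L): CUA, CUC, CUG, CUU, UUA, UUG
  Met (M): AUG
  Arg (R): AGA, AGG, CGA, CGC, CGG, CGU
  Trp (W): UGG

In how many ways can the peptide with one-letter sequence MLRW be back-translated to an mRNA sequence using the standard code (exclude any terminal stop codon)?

36

Met: 1 codon.
Leu: 6 codons.
Arg: 6 codons.
Trp: 1 codon.
1 × 6 × 6 × 1 = 36.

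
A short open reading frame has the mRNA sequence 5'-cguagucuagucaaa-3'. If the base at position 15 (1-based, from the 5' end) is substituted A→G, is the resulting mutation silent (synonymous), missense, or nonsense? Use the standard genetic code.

Position 15 falls in codon 5: AAA → Lys.
After the substitution the codon is AAG → Lys.
Both encode Lys, so the change is synonymous.

silent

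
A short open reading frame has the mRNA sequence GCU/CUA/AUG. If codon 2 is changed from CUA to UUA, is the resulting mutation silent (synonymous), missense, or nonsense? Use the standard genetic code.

silent

Position 4 falls in codon 2: CUA → Leu.
After the substitution the codon is UUA → Leu.
Both encode Leu, so the change is synonymous.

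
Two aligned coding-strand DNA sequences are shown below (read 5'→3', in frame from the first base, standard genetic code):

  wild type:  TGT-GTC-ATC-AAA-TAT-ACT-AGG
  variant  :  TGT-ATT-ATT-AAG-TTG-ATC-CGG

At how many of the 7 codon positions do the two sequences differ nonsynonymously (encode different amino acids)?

Codon 1: TGT Cys / TGT Cys — identical.
Codon 2: GTC Val / ATT Ile — nonsynonymous.
Codon 3: ATC Ile / ATT Ile — synonymous.
Codon 4: AAA Lys / AAG Lys — synonymous.
Codon 5: TAT Tyr / TTG Leu — nonsynonymous.
Codon 6: ACT Thr / ATC Ile — nonsynonymous.
Codon 7: AGG Arg / CGG Arg — synonymous.
Nonsynonymous differences: 3.

3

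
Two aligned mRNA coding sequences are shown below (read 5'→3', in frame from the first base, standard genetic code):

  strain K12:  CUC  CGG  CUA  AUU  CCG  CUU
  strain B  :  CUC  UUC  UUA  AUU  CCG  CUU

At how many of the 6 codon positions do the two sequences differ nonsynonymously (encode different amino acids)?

Codon 1: CUC Leu / CUC Leu — identical.
Codon 2: CGG Arg / UUC Phe — nonsynonymous.
Codon 3: CUA Leu / UUA Leu — synonymous.
Codon 4: AUU Ile / AUU Ile — identical.
Codon 5: CCG Pro / CCG Pro — identical.
Codon 6: CUU Leu / CUU Leu — identical.
Nonsynonymous differences: 1.

1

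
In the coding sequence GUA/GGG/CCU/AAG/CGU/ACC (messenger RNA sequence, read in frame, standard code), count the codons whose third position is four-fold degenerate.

Codon 1 GUA (Val): third position 4-fold.
Codon 2 GGG (Gly): third position 4-fold.
Codon 3 CCU (Pro): third position 4-fold.
Codon 4 AAG (Lys): third position 2-fold.
Codon 5 CGU (Arg): third position 4-fold.
Codon 6 ACC (Thr): third position 4-fold.
Four-fold degenerate third positions: 5.

5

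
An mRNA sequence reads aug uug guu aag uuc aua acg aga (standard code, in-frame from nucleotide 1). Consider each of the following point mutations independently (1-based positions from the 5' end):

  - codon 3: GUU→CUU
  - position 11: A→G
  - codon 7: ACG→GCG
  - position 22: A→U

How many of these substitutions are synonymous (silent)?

Codon 3: GUU (Val) → CUU (Leu) — missense.
Codon 4: AAG (Lys) → AGG (Arg) — missense.
Codon 7: ACG (Thr) → GCG (Ala) — missense.
Codon 8: AGA (Arg) → UGA (Stop) — nonsense.
Synonymous: 0 of 4.

0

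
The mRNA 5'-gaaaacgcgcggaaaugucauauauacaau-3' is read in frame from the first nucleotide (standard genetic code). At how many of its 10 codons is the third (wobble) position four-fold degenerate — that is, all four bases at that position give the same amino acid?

2

Codon 1 GAA (Glu): third position 2-fold.
Codon 2 AAC (Asn): third position 2-fold.
Codon 3 GCG (Ala): third position 4-fold.
Codon 4 CGG (Arg): third position 4-fold.
Codon 5 AAA (Lys): third position 2-fold.
Codon 6 UGU (Cys): third position 2-fold.
Codon 7 CAU (His): third position 2-fold.
Codon 8 AUA (Ile): third position 3-fold.
Codon 9 UAC (Tyr): third position 2-fold.
Codon 10 AAU (Asn): third position 2-fold.
Four-fold degenerate third positions: 2.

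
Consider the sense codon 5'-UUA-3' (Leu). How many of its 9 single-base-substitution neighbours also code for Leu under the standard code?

2

Position 1: CUA → 1 synonymous.
Position 2: none → 0 synonymous.
Position 3: UUG → 1 synonymous.
Total: 1 + 0 + 1 = 2.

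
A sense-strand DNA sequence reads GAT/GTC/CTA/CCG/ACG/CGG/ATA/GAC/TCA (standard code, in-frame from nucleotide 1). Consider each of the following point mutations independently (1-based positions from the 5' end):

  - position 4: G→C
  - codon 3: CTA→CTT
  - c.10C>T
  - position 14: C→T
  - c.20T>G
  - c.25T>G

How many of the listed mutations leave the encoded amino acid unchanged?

1

Codon 2: GTC (Val) → CTC (Leu) — missense.
Codon 3: CTA (Leu) → CTT (Leu) — synonymous.
Codon 4: CCG (Pro) → TCG (Ser) — missense.
Codon 5: ACG (Thr) → ATG (Met) — missense.
Codon 7: ATA (Ile) → AGA (Arg) — missense.
Codon 9: TCA (Ser) → GCA (Ala) — missense.
Synonymous: 1 of 6.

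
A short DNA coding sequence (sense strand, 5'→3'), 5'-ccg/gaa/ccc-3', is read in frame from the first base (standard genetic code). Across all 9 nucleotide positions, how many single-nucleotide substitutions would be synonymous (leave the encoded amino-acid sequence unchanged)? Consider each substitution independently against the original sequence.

7

Codon 1 (CCG, Pro): 3 synonymous substitutions.
Codon 2 (GAA, Glu): 1 synonymous substitution.
Codon 3 (CCC, Pro): 3 synonymous substitutions.
Total: 3 + 1 + 3 = 7.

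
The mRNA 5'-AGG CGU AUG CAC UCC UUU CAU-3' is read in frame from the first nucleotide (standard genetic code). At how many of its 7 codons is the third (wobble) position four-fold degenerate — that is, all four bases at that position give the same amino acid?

2

Codon 1 AGG (Arg): third position 2-fold.
Codon 2 CGU (Arg): third position 4-fold.
Codon 3 AUG (Met): third position 1-fold.
Codon 4 CAC (His): third position 2-fold.
Codon 5 UCC (Ser): third position 4-fold.
Codon 6 UUU (Phe): third position 2-fold.
Codon 7 CAU (His): third position 2-fold.
Four-fold degenerate third positions: 2.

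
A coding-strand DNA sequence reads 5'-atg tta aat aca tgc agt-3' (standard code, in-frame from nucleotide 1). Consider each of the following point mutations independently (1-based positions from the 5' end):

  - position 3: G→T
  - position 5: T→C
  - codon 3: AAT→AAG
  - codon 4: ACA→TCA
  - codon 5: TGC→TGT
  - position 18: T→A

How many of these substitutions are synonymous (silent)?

1

Codon 1: ATG (Met) → ATT (Ile) — missense.
Codon 2: TTA (Leu) → TCA (Ser) — missense.
Codon 3: AAT (Asn) → AAG (Lys) — missense.
Codon 4: ACA (Thr) → TCA (Ser) — missense.
Codon 5: TGC (Cys) → TGT (Cys) — synonymous.
Codon 6: AGT (Ser) → AGA (Arg) — missense.
Synonymous: 1 of 6.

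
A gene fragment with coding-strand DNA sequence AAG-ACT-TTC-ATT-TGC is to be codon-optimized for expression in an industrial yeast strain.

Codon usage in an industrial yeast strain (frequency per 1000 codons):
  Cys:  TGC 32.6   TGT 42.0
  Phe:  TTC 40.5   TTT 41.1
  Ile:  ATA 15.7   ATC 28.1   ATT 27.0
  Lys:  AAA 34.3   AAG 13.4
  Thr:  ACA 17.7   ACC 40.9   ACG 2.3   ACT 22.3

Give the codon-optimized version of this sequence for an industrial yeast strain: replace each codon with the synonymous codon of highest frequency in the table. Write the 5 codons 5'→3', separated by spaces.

Codon 1 (Lys): best is AAA at 34.3.
Codon 2 (Thr): best is ACC at 40.9.
Codon 3 (Phe): best is TTT at 41.1.
Codon 4 (Ile): best is ATC at 28.1.
Codon 5 (Cys): best is TGT at 42.0.

AAA ACC TTT ATC TGT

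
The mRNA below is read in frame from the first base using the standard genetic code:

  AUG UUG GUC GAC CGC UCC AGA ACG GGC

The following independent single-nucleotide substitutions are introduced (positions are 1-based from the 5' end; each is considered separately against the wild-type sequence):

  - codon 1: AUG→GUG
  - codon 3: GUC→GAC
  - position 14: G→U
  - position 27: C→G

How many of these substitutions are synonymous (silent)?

Codon 1: AUG (Met) → GUG (Val) — missense.
Codon 3: GUC (Val) → GAC (Asp) — missense.
Codon 5: CGC (Arg) → CUC (Leu) — missense.
Codon 9: GGC (Gly) → GGG (Gly) — synonymous.
Synonymous: 1 of 4.

1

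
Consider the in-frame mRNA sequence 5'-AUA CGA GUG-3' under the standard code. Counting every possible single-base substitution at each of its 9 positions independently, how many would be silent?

9

Codon 1 (AUA, Ile): 2 synonymous substitutions.
Codon 2 (CGA, Arg): 4 synonymous substitutions.
Codon 3 (GUG, Val): 3 synonymous substitutions.
Total: 2 + 4 + 3 = 9.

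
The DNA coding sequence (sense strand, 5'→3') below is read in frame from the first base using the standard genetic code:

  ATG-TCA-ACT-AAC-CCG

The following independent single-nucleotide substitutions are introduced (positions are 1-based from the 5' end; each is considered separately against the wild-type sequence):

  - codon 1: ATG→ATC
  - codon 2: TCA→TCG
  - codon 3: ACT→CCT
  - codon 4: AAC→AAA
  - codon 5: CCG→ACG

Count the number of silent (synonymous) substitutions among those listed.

Codon 1: ATG (Met) → ATC (Ile) — missense.
Codon 2: TCA (Ser) → TCG (Ser) — synonymous.
Codon 3: ACT (Thr) → CCT (Pro) — missense.
Codon 4: AAC (Asn) → AAA (Lys) — missense.
Codon 5: CCG (Pro) → ACG (Thr) — missense.
Synonymous: 1 of 5.

1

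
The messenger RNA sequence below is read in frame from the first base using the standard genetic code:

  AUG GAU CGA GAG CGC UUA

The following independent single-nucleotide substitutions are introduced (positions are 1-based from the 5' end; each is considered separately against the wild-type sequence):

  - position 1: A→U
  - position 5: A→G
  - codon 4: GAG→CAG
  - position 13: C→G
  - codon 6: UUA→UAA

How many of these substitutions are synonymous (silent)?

0

Codon 1: AUG (Met) → UUG (Leu) — missense.
Codon 2: GAU (Asp) → GGU (Gly) — missense.
Codon 4: GAG (Glu) → CAG (Gln) — missense.
Codon 5: CGC (Arg) → GGC (Gly) — missense.
Codon 6: UUA (Leu) → UAA (Stop) — nonsense.
Synonymous: 0 of 5.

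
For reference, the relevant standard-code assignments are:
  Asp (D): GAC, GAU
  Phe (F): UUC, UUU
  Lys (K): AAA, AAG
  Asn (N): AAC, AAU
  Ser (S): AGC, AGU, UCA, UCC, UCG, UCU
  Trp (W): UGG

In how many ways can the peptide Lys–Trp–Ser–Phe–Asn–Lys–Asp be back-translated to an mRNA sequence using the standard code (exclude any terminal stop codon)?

192

Lys: 2 codons.
Trp: 1 codon.
Ser: 6 codons.
Phe: 2 codons.
Asn: 2 codons.
Lys: 2 codons.
Asp: 2 codons.
2 × 1 × 6 × 2 × 2 × 2 × 2 = 192.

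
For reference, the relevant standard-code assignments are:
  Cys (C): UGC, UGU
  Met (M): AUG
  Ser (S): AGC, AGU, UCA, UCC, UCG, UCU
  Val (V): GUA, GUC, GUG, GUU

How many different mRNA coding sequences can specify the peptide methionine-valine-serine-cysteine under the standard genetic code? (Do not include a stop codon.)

Met: 1 codon.
Val: 4 codons.
Ser: 6 codons.
Cys: 2 codons.
1 × 4 × 6 × 2 = 48.

48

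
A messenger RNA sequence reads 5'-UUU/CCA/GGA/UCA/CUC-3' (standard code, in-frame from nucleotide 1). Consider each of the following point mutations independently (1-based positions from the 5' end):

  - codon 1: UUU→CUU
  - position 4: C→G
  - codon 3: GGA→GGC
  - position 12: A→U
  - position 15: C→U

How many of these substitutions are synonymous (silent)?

Codon 1: UUU (Phe) → CUU (Leu) — missense.
Codon 2: CCA (Pro) → GCA (Ala) — missense.
Codon 3: GGA (Gly) → GGC (Gly) — synonymous.
Codon 4: UCA (Ser) → UCU (Ser) — synonymous.
Codon 5: CUC (Leu) → CUU (Leu) — synonymous.
Synonymous: 3 of 5.

3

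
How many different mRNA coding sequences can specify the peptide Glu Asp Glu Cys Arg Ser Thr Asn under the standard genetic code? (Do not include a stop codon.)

4608

Glu: 2 codons.
Asp: 2 codons.
Glu: 2 codons.
Cys: 2 codons.
Arg: 6 codons.
Ser: 6 codons.
Thr: 4 codons.
Asn: 2 codons.
2 × 2 × 2 × 2 × 6 × 6 × 4 × 2 = 4608.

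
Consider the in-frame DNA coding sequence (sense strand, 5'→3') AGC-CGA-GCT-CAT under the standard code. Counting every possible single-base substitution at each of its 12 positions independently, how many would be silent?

Codon 1 (AGC, Ser): 1 synonymous substitution.
Codon 2 (CGA, Arg): 4 synonymous substitutions.
Codon 3 (GCT, Ala): 3 synonymous substitutions.
Codon 4 (CAT, His): 1 synonymous substitution.
Total: 1 + 4 + 3 + 1 = 9.

9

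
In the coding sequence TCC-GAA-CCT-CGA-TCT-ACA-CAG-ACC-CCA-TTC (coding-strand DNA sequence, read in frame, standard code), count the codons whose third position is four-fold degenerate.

Codon 1 TCC (Ser): third position 4-fold.
Codon 2 GAA (Glu): third position 2-fold.
Codon 3 CCT (Pro): third position 4-fold.
Codon 4 CGA (Arg): third position 4-fold.
Codon 5 TCT (Ser): third position 4-fold.
Codon 6 ACA (Thr): third position 4-fold.
Codon 7 CAG (Gln): third position 2-fold.
Codon 8 ACC (Thr): third position 4-fold.
Codon 9 CCA (Pro): third position 4-fold.
Codon 10 TTC (Phe): third position 2-fold.
Four-fold degenerate third positions: 7.

7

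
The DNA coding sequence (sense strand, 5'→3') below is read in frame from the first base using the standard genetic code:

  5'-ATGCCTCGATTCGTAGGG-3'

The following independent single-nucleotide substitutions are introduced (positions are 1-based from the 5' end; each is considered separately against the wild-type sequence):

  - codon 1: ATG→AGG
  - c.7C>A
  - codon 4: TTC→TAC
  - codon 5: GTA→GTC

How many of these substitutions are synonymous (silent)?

2

Codon 1: ATG (Met) → AGG (Arg) — missense.
Codon 3: CGA (Arg) → AGA (Arg) — synonymous.
Codon 4: TTC (Phe) → TAC (Tyr) — missense.
Codon 5: GTA (Val) → GTC (Val) — synonymous.
Synonymous: 2 of 4.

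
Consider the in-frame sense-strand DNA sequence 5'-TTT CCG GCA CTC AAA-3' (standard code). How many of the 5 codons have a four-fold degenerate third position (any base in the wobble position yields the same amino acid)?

3

Codon 1 TTT (Phe): third position 2-fold.
Codon 2 CCG (Pro): third position 4-fold.
Codon 3 GCA (Ala): third position 4-fold.
Codon 4 CTC (Leu): third position 4-fold.
Codon 5 AAA (Lys): third position 2-fold.
Four-fold degenerate third positions: 3.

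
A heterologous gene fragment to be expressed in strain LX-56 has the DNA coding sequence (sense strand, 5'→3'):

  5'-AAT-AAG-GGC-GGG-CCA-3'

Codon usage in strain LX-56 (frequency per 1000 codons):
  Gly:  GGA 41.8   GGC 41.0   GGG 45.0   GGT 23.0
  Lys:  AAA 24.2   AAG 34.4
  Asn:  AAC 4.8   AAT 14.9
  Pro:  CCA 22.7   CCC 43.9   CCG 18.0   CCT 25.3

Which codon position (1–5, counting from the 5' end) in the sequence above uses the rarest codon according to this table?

Codon 1 AAT (Asn): 14.9 per 1000.
Codon 2 AAG (Lys): 34.4 per 1000.
Codon 3 GGC (Gly): 41.0 per 1000.
Codon 4 GGG (Gly): 45.0 per 1000.
Codon 5 CCA (Pro): 22.7 per 1000.
Lowest frequency is 14.9 at codon 1.

1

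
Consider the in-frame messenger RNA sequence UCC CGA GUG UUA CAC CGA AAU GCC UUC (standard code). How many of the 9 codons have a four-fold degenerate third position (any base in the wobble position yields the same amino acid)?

5

Codon 1 UCC (Ser): third position 4-fold.
Codon 2 CGA (Arg): third position 4-fold.
Codon 3 GUG (Val): third position 4-fold.
Codon 4 UUA (Leu): third position 2-fold.
Codon 5 CAC (His): third position 2-fold.
Codon 6 CGA (Arg): third position 4-fold.
Codon 7 AAU (Asn): third position 2-fold.
Codon 8 GCC (Ala): third position 4-fold.
Codon 9 UUC (Phe): third position 2-fold.
Four-fold degenerate third positions: 5.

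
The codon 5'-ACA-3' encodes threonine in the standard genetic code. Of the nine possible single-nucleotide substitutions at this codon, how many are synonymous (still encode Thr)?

3

Position 1: none → 0 synonymous.
Position 2: none → 0 synonymous.
Position 3: ACT, ACC, ACG → 3 synonymous.
Total: 0 + 0 + 3 = 3.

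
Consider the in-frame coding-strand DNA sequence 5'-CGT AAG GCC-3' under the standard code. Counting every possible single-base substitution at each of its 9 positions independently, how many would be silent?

7

Codon 1 (CGT, Arg): 3 synonymous substitutions.
Codon 2 (AAG, Lys): 1 synonymous substitution.
Codon 3 (GCC, Ala): 3 synonymous substitutions.
Total: 3 + 1 + 3 = 7.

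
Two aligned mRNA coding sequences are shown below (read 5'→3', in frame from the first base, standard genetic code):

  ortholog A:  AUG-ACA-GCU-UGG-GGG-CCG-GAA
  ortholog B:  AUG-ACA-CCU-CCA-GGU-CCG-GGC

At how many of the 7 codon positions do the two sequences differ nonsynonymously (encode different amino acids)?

Codon 1: AUG Met / AUG Met — identical.
Codon 2: ACA Thr / ACA Thr — identical.
Codon 3: GCU Ala / CCU Pro — nonsynonymous.
Codon 4: UGG Trp / CCA Pro — nonsynonymous.
Codon 5: GGG Gly / GGU Gly — synonymous.
Codon 6: CCG Pro / CCG Pro — identical.
Codon 7: GAA Glu / GGC Gly — nonsynonymous.
Nonsynonymous differences: 3.

3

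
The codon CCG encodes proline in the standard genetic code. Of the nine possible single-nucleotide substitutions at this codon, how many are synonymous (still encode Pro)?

Position 1: none → 0 synonymous.
Position 2: none → 0 synonymous.
Position 3: CCT, CCC, CCA → 3 synonymous.
Total: 0 + 0 + 3 = 3.

3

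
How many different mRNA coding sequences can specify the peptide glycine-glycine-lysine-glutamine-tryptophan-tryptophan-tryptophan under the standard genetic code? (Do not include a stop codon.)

Gly: 4 codons.
Gly: 4 codons.
Lys: 2 codons.
Gln: 2 codons.
Trp: 1 codon.
Trp: 1 codon.
Trp: 1 codon.
4 × 4 × 2 × 2 × 1 × 1 × 1 = 64.

64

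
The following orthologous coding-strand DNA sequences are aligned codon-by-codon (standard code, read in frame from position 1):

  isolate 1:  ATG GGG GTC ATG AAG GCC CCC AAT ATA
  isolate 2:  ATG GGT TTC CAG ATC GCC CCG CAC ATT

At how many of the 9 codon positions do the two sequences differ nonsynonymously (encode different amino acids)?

Codon 1: ATG Met / ATG Met — identical.
Codon 2: GGG Gly / GGT Gly — synonymous.
Codon 3: GTC Val / TTC Phe — nonsynonymous.
Codon 4: ATG Met / CAG Gln — nonsynonymous.
Codon 5: AAG Lys / ATC Ile — nonsynonymous.
Codon 6: GCC Ala / GCC Ala — identical.
Codon 7: CCC Pro / CCG Pro — synonymous.
Codon 8: AAT Asn / CAC His — nonsynonymous.
Codon 9: ATA Ile / ATT Ile — synonymous.
Nonsynonymous differences: 4.

4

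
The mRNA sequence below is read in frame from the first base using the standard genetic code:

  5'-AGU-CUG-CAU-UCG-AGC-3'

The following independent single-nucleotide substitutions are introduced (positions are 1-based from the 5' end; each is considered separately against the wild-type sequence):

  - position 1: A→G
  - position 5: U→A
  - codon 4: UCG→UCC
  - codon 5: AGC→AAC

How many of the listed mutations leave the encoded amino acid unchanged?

1

Codon 1: AGU (Ser) → GGU (Gly) — missense.
Codon 2: CUG (Leu) → CAG (Gln) — missense.
Codon 4: UCG (Ser) → UCC (Ser) — synonymous.
Codon 5: AGC (Ser) → AAC (Asn) — missense.
Synonymous: 1 of 4.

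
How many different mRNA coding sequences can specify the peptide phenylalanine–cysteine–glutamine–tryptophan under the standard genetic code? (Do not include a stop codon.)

8

Phe: 2 codons.
Cys: 2 codons.
Gln: 2 codons.
Trp: 1 codon.
2 × 2 × 2 × 1 = 8.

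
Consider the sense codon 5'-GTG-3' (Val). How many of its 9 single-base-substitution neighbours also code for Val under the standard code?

3

Position 1: none → 0 synonymous.
Position 2: none → 0 synonymous.
Position 3: GTT, GTC, GTA → 3 synonymous.
Total: 0 + 0 + 3 = 3.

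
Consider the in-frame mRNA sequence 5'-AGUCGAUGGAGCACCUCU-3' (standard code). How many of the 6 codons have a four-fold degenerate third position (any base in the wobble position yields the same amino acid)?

Codon 1 AGU (Ser): third position 2-fold.
Codon 2 CGA (Arg): third position 4-fold.
Codon 3 UGG (Trp): third position 1-fold.
Codon 4 AGC (Ser): third position 2-fold.
Codon 5 ACC (Thr): third position 4-fold.
Codon 6 UCU (Ser): third position 4-fold.
Four-fold degenerate third positions: 3.

3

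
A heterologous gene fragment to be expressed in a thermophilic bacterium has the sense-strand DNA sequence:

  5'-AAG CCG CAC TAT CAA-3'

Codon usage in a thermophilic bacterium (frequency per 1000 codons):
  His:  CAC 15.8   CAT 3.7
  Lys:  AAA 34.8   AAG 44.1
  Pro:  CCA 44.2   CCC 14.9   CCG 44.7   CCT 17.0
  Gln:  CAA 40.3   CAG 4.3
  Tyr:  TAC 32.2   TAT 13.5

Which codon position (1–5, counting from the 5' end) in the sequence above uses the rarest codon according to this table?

4

Codon 1 AAG (Lys): 44.1 per 1000.
Codon 2 CCG (Pro): 44.7 per 1000.
Codon 3 CAC (His): 15.8 per 1000.
Codon 4 TAT (Tyr): 13.5 per 1000.
Codon 5 CAA (Gln): 40.3 per 1000.
Lowest frequency is 13.5 at codon 4.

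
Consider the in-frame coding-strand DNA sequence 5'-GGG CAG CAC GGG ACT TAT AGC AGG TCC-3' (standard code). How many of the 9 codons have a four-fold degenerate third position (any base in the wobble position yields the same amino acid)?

Codon 1 GGG (Gly): third position 4-fold.
Codon 2 CAG (Gln): third position 2-fold.
Codon 3 CAC (His): third position 2-fold.
Codon 4 GGG (Gly): third position 4-fold.
Codon 5 ACT (Thr): third position 4-fold.
Codon 6 TAT (Tyr): third position 2-fold.
Codon 7 AGC (Ser): third position 2-fold.
Codon 8 AGG (Arg): third position 2-fold.
Codon 9 TCC (Ser): third position 4-fold.
Four-fold degenerate third positions: 4.

4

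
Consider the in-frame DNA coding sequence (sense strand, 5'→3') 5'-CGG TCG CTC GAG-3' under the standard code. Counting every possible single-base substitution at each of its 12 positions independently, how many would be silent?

Codon 1 (CGG, Arg): 4 synonymous substitutions.
Codon 2 (TCG, Ser): 3 synonymous substitutions.
Codon 3 (CTC, Leu): 3 synonymous substitutions.
Codon 4 (GAG, Glu): 1 synonymous substitution.
Total: 4 + 3 + 3 + 1 = 11.

11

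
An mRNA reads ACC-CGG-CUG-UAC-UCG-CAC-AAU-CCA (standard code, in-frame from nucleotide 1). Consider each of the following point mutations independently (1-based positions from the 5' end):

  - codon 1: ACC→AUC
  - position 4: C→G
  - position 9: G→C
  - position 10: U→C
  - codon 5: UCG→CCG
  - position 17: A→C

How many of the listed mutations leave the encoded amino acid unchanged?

Codon 1: ACC (Thr) → AUC (Ile) — missense.
Codon 2: CGG (Arg) → GGG (Gly) — missense.
Codon 3: CUG (Leu) → CUC (Leu) — synonymous.
Codon 4: UAC (Tyr) → CAC (His) — missense.
Codon 5: UCG (Ser) → CCG (Pro) — missense.
Codon 6: CAC (His) → CCC (Pro) — missense.
Synonymous: 1 of 6.

1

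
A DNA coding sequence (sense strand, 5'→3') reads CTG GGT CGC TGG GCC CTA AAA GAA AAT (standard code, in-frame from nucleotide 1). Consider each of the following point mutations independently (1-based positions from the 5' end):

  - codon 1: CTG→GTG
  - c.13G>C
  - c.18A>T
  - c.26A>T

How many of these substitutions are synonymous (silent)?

1

Codon 1: CTG (Leu) → GTG (Val) — missense.
Codon 5: GCC (Ala) → CCC (Pro) — missense.
Codon 6: CTA (Leu) → CTT (Leu) — synonymous.
Codon 9: AAT (Asn) → ATT (Ile) — missense.
Synonymous: 1 of 4.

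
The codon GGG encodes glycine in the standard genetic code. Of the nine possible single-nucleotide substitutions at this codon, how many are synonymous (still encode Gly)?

Position 1: none → 0 synonymous.
Position 2: none → 0 synonymous.
Position 3: GGT, GGC, GGA → 3 synonymous.
Total: 0 + 0 + 3 = 3.

3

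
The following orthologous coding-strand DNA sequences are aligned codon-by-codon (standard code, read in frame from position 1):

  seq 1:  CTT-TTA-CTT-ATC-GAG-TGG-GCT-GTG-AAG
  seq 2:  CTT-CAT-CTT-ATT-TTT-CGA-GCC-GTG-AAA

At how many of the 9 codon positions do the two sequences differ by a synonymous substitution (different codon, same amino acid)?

Codon 1: CTT Leu / CTT Leu — identical.
Codon 2: TTA Leu / CAT His — nonsynonymous.
Codon 3: CTT Leu / CTT Leu — identical.
Codon 4: ATC Ile / ATT Ile — synonymous.
Codon 5: GAG Glu / TTT Phe — nonsynonymous.
Codon 6: TGG Trp / CGA Arg — nonsynonymous.
Codon 7: GCT Ala / GCC Ala — synonymous.
Codon 8: GTG Val / GTG Val — identical.
Codon 9: AAG Lys / AAA Lys — synonymous.
Synonymous differences: 3.

3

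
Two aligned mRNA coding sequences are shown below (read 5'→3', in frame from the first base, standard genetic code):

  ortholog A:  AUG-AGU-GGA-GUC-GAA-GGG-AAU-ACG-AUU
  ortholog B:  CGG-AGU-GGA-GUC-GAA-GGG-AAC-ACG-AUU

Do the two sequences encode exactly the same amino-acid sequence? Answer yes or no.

Codon 1: AUG Met / CGG Arg — nonsynonymous.
Codon 2: AGU Ser / AGU Ser — identical.
Codon 3: GGA Gly / GGA Gly — identical.
Codon 4: GUC Val / GUC Val — identical.
Codon 5: GAA Glu / GAA Glu — identical.
Codon 6: GGG Gly / GGG Gly — identical.
Codon 7: AAU Asn / AAC Asn — synonymous.
Codon 8: ACG Thr / ACG Thr — identical.
Codon 9: AUU Ile / AUU Ile — identical.
Nonsynonymous differences: 1 → different protein.

no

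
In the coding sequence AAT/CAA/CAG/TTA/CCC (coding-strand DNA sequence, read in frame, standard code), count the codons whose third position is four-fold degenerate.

1

Codon 1 AAT (Asn): third position 2-fold.
Codon 2 CAA (Gln): third position 2-fold.
Codon 3 CAG (Gln): third position 2-fold.
Codon 4 TTA (Leu): third position 2-fold.
Codon 5 CCC (Pro): third position 4-fold.
Four-fold degenerate third positions: 1.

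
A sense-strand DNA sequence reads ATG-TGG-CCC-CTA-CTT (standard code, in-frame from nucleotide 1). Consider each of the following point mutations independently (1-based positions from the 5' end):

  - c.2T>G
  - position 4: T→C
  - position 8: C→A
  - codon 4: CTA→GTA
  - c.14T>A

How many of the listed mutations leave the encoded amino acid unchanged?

0

Codon 1: ATG (Met) → AGG (Arg) — missense.
Codon 2: TGG (Trp) → CGG (Arg) — missense.
Codon 3: CCC (Pro) → CAC (His) — missense.
Codon 4: CTA (Leu) → GTA (Val) — missense.
Codon 5: CTT (Leu) → CAT (His) — missense.
Synonymous: 0 of 5.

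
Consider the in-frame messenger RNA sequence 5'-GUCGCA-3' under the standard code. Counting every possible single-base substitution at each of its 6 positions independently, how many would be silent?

6

Codon 1 (GUC, Val): 3 synonymous substitutions.
Codon 2 (GCA, Ala): 3 synonymous substitutions.
Total: 3 + 3 = 6.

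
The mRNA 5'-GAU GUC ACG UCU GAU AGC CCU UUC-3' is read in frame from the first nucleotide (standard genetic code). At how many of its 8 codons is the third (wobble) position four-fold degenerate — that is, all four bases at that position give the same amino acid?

4

Codon 1 GAU (Asp): third position 2-fold.
Codon 2 GUC (Val): third position 4-fold.
Codon 3 ACG (Thr): third position 4-fold.
Codon 4 UCU (Ser): third position 4-fold.
Codon 5 GAU (Asp): third position 2-fold.
Codon 6 AGC (Ser): third position 2-fold.
Codon 7 CCU (Pro): third position 4-fold.
Codon 8 UUC (Phe): third position 2-fold.
Four-fold degenerate third positions: 4.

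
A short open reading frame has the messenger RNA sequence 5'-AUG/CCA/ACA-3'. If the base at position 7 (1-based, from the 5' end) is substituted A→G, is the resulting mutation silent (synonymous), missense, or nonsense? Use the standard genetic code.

Position 7 falls in codon 3: ACA → Thr.
After the substitution the codon is GCA → Ala.
Thr ≠ Ala, so this is a missense mutation.

missense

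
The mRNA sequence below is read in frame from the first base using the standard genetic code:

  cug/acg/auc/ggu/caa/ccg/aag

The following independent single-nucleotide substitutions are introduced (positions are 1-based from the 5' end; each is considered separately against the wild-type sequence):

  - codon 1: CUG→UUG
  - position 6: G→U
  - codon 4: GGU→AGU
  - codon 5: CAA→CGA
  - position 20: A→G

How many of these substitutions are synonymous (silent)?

2

Codon 1: CUG (Leu) → UUG (Leu) — synonymous.
Codon 2: ACG (Thr) → ACU (Thr) — synonymous.
Codon 4: GGU (Gly) → AGU (Ser) — missense.
Codon 5: CAA (Gln) → CGA (Arg) — missense.
Codon 7: AAG (Lys) → AGG (Arg) — missense.
Synonymous: 2 of 5.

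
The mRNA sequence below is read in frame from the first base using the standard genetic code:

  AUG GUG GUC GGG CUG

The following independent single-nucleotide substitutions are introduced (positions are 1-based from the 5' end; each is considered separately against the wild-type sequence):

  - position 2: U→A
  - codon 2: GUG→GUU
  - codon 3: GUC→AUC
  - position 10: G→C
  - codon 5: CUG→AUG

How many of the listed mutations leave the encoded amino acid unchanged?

Codon 1: AUG (Met) → AAG (Lys) — missense.
Codon 2: GUG (Val) → GUU (Val) — synonymous.
Codon 3: GUC (Val) → AUC (Ile) — missense.
Codon 4: GGG (Gly) → CGG (Arg) — missense.
Codon 5: CUG (Leu) → AUG (Met) — missense.
Synonymous: 1 of 5.

1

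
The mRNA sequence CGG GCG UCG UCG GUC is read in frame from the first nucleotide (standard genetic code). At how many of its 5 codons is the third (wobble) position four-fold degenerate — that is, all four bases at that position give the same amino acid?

5

Codon 1 CGG (Arg): third position 4-fold.
Codon 2 GCG (Ala): third position 4-fold.
Codon 3 UCG (Ser): third position 4-fold.
Codon 4 UCG (Ser): third position 4-fold.
Codon 5 GUC (Val): third position 4-fold.
Four-fold degenerate third positions: 5.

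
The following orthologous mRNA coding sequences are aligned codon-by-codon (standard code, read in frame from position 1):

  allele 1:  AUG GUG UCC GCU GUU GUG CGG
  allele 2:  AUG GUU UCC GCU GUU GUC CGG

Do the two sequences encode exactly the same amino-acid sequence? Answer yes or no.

Codon 1: AUG Met / AUG Met — identical.
Codon 2: GUG Val / GUU Val — synonymous.
Codon 3: UCC Ser / UCC Ser — identical.
Codon 4: GCU Ala / GCU Ala — identical.
Codon 5: GUU Val / GUU Val — identical.
Codon 6: GUG Val / GUC Val — synonymous.
Codon 7: CGG Arg / CGG Arg — identical.
Nonsynonymous differences: 0 → same protein.

yes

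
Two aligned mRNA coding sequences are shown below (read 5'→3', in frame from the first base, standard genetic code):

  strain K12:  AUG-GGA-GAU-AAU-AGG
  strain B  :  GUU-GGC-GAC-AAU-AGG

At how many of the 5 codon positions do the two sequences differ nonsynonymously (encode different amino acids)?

1

Codon 1: AUG Met / GUU Val — nonsynonymous.
Codon 2: GGA Gly / GGC Gly — synonymous.
Codon 3: GAU Asp / GAC Asp — synonymous.
Codon 4: AAU Asn / AAU Asn — identical.
Codon 5: AGG Arg / AGG Arg — identical.
Nonsynonymous differences: 1.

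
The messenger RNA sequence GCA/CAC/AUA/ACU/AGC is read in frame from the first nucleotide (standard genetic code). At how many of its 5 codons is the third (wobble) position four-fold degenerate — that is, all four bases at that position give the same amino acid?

2

Codon 1 GCA (Ala): third position 4-fold.
Codon 2 CAC (His): third position 2-fold.
Codon 3 AUA (Ile): third position 3-fold.
Codon 4 ACU (Thr): third position 4-fold.
Codon 5 AGC (Ser): third position 2-fold.
Four-fold degenerate third positions: 2.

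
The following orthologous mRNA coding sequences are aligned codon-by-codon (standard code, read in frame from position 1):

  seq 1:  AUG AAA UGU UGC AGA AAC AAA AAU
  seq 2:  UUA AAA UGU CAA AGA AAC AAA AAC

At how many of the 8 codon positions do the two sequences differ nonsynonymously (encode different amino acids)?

Codon 1: AUG Met / UUA Leu — nonsynonymous.
Codon 2: AAA Lys / AAA Lys — identical.
Codon 3: UGU Cys / UGU Cys — identical.
Codon 4: UGC Cys / CAA Gln — nonsynonymous.
Codon 5: AGA Arg / AGA Arg — identical.
Codon 6: AAC Asn / AAC Asn — identical.
Codon 7: AAA Lys / AAA Lys — identical.
Codon 8: AAU Asn / AAC Asn — synonymous.
Nonsynonymous differences: 2.

2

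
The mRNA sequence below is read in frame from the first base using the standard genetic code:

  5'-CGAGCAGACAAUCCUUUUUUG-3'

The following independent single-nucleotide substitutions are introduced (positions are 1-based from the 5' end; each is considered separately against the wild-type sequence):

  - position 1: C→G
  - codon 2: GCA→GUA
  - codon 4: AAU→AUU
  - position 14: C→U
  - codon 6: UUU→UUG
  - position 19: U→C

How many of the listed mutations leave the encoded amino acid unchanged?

1

Codon 1: CGA (Arg) → GGA (Gly) — missense.
Codon 2: GCA (Ala) → GUA (Val) — missense.
Codon 4: AAU (Asn) → AUU (Ile) — missense.
Codon 5: CCU (Pro) → CUU (Leu) — missense.
Codon 6: UUU (Phe) → UUG (Leu) — missense.
Codon 7: UUG (Leu) → CUG (Leu) — synonymous.
Synonymous: 1 of 6.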